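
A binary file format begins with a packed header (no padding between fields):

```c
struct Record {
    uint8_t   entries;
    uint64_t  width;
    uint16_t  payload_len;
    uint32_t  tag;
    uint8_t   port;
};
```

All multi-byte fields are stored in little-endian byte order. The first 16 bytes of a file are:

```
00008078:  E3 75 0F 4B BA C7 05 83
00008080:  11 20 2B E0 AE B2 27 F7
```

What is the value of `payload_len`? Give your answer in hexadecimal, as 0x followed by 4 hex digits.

0x2B20

`payload_len` follows `entries` (1 B), `width` (8 B), so it starts at offset 1 + 8 = 9 and occupies 2 bytes.
Bytes at offsets 9..10: 20 2B.
Little-endian stores the least-significant byte at the lowest address.
Reassemble most-significant byte first: 2B 20 → 0x2B20.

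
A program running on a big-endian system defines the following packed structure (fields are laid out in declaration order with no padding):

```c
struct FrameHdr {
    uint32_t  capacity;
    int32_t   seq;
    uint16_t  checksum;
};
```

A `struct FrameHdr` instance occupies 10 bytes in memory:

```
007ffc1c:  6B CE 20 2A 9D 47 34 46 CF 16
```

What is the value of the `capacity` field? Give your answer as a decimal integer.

1808670762

`capacity` is the first field, at byte offset 0, occupying 4 bytes.
Bytes at offsets 0..3: 6B CE 20 2A.
Big-endian: lowest address holds the most-significant byte.
The bytes are already most-significant first: 0x6BCE202A.
0x6BCE202A = 1808670762.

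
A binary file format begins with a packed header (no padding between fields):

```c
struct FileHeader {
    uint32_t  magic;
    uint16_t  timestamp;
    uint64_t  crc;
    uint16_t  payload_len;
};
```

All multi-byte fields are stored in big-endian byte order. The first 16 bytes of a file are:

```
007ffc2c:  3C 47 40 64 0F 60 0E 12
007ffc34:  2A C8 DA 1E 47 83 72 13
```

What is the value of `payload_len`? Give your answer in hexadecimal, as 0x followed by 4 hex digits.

0x7213

`payload_len` follows `magic` (4 B), `timestamp` (2 B), `crc` (8 B), so it starts at offset 4 + 2 + 8 = 14 and occupies 2 bytes.
Bytes at offsets 14..15: 72 13.
Big-endian: lowest address holds the most-significant byte.
The bytes are already most-significant first: 0x7213.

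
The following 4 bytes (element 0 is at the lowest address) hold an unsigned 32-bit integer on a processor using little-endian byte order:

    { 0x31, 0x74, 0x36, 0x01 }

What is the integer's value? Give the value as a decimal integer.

Little-endian stores the least-significant byte at the lowest address.
Reassemble most-significant byte first: 01 36 74 31 → 0x01367431.
0x01367431 = 20345905.

20345905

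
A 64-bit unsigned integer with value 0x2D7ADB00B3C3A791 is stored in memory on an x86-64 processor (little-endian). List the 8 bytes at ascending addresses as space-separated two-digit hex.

Split into bytes (most-significant first): 2D 7A DB 00 B3 C3 A7 91.
In little-endian order the low byte comes first in memory.
So at ascending addresses the bytes are 91 A7 C3 B3 00 DB 7A 2D.

91 A7 C3 B3 00 DB 7A 2D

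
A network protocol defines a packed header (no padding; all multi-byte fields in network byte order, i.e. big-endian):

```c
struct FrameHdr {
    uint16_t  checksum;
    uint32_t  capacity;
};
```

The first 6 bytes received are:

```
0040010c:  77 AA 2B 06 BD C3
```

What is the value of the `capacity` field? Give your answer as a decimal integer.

`capacity` follows `checksum` (2 bytes), so it starts at byte offset 2 and occupies 4 bytes.
Bytes at offsets 2..5: 2B 06 BD C3.
In big-endian order the high byte comes first in memory.
The bytes are already most-significant first: 0x2B06BDC3.
0x2B06BDC3 = 721862083.

721862083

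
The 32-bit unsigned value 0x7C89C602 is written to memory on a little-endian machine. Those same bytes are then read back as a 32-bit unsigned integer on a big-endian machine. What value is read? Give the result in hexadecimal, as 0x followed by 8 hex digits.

Stored little-endian, the bytes at ascending addresses are 02 C6 89 7C.
Read back as big-endian, the last byte is least significant, giving 0x02C6897C.

0x02C6897C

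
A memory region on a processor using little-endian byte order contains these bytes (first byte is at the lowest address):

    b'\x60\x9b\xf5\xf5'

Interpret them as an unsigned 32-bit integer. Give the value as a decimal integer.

Little-endian stores the least-significant byte at the lowest address.
Reassemble most-significant byte first: F5 F5 9B 60 → 0xF5F59B60.
0xF5F59B60 = 4126514016.

4126514016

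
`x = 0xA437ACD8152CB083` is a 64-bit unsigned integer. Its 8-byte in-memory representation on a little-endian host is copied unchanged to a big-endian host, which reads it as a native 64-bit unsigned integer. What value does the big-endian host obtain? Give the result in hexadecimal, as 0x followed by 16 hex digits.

0x83B02C15D8AC37A4

Stored little-endian, the bytes at ascending addresses are 83 B0 2C 15 D8 AC 37 A4.
Read back as big-endian, the last byte is least significant, giving 0x83B02C15D8AC37A4.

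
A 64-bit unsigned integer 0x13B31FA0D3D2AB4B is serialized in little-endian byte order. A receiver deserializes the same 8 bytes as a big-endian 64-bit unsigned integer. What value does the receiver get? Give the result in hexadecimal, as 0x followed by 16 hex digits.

0x4BABD2D3A01FB313

Stored little-endian, the bytes at ascending addresses are 4B AB D2 D3 A0 1F B3 13.
Read back as big-endian, the last byte is least significant, giving 0x4BABD2D3A01FB313.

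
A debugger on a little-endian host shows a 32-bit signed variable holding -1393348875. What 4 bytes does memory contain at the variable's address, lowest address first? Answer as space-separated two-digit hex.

F5 2E F3 AC

Two's complement of -1393348875 in 32 bits: 1393348875 = 0x530CD10B; invert → 0xACF32EF4; add 1 → 0xACF32EF5.
Split into bytes (most-significant first): AC F3 2E F5.
Little-endian stores the least-significant byte at the lowest address.
So at ascending addresses the bytes are F5 2E F3 AC.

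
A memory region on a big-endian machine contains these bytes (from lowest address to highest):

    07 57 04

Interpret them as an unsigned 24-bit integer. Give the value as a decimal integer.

Big-endian: lowest address holds the most-significant byte.
The bytes are already most-significant first: 0x075704.
0x075704 = 481028.

481028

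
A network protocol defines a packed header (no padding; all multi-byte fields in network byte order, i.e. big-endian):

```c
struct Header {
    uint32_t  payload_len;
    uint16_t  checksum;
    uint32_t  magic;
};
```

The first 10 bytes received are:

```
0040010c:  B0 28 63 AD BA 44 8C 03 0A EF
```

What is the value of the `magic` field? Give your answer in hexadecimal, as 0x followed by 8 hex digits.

0x8C030AEF

`magic` follows `payload_len` (4 B), `checksum` (2 B), so it starts at offset 4 + 2 = 6 and occupies 4 bytes.
Bytes at offsets 6..9: 8C 03 0A EF.
Big-endian: lowest address holds the most-significant byte.
The bytes are already most-significant first: 0x8C030AEF.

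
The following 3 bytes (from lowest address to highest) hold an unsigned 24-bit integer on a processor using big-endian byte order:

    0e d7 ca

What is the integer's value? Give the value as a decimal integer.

Big-endian: lowest address holds the most-significant byte.
The bytes are already most-significant first: 0x0ED7CA.
0x0ED7CA = 972746.

972746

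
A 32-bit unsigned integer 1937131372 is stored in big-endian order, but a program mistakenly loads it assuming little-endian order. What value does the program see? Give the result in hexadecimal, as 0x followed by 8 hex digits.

0x6C477673

1937131372 in 32-bit hexadecimal is 0x7376476C.
Stored big-endian, the bytes at ascending addresses are 73 76 47 6C.
Read back as little-endian, the first byte is least significant, giving 0x6C477673.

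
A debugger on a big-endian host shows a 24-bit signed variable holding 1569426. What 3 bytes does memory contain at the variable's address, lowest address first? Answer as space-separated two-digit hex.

17 F2 92

1569426 in hexadecimal, padded to 24 bits, is 0x17F292.
Split into bytes (most-significant first): 17 F2 92.
Big-endian stores the most-significant byte at the lowest address.
So the memory order matches the most-significant-first order: 17 F2 92.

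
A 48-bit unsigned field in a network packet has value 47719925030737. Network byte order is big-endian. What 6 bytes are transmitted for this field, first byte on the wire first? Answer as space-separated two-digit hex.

47719925030737 in hexadecimal, padded to 48 bits, is 0x2B66A92E1F51.
Split into bytes (most-significant first): 2B 66 A9 2E 1F 51.
Big-endian: lowest address holds the most-significant byte.
So the memory order matches the most-significant-first order: 2B 66 A9 2E 1F 51.

2B 66 A9 2E 1F 51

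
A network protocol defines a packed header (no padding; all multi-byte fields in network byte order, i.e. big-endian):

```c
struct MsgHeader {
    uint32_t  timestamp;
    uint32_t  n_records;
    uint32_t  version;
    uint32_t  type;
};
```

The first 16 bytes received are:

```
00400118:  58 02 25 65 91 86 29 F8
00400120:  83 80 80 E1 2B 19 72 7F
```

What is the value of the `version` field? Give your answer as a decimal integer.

`version` follows `timestamp` (4 B), `n_records` (4 B), so it starts at offset 4 + 4 = 8 and occupies 4 bytes.
Bytes at offsets 8..11: 83 80 80 E1.
In big-endian order the high byte comes first in memory.
The bytes are already most-significant first: 0x838080E1.
0x838080E1 = 2206236897.

2206236897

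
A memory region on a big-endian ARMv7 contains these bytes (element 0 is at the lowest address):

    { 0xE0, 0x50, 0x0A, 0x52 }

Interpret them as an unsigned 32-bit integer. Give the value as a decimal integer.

Big-endian stores the most-significant byte at the lowest address.
The bytes are already most-significant first: 0xE0500A52.
0xE0500A52 = 3763341906.

3763341906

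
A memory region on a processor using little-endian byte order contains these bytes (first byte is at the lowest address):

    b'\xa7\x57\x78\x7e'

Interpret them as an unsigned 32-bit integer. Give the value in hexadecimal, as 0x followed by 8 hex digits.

In little-endian order the low byte comes first in memory.
Reassemble most-significant byte first: 7E 78 57 A7 → 0x7E7857A7.

0x7E7857A7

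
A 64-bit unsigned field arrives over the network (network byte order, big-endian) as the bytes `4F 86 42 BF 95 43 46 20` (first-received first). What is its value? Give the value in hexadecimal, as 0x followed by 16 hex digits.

0x4F8642BF95434620

In big-endian order the high byte comes first in memory.
The bytes are already most-significant first: 0x4F8642BF95434620.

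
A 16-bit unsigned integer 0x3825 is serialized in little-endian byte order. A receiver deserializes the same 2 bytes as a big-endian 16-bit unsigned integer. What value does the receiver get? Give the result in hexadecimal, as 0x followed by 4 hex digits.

0x2538

Stored little-endian, the bytes at ascending addresses are 25 38.
Read back as big-endian, the last byte is least significant, giving 0x2538.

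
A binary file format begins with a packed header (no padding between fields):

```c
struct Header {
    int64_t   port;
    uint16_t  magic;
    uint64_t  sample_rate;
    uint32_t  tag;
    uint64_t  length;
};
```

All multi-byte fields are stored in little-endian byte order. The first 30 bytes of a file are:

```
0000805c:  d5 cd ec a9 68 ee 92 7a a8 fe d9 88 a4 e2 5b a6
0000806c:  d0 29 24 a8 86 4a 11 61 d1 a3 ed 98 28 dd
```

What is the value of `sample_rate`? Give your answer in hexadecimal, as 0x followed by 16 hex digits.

`sample_rate` follows `port` (8 B), `magic` (2 B), so it starts at offset 8 + 2 = 10 and occupies 8 bytes.
Bytes at offsets 10..17: D9 88 A4 E2 5B A6 D0 29.
Little-endian stores the least-significant byte at the lowest address.
Reassemble most-significant byte first: 29 D0 A6 5B E2 A4 88 D9 → 0x29D0A65BE2A488D9.

0x29D0A65BE2A488D9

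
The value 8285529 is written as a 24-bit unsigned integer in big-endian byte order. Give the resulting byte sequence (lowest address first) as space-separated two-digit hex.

8285529 in hexadecimal, padded to 24 bits, is 0x7E6D59.
Split into bytes (most-significant first): 7E 6D 59.
Big-endian stores the most-significant byte at the lowest address.
So the memory order matches the most-significant-first order: 7E 6D 59.

7E 6D 59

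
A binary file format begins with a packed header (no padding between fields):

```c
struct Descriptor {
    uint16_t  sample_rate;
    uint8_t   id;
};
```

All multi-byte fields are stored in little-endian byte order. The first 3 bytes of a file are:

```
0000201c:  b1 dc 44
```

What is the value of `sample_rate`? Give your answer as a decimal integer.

56497

`sample_rate` is the first field, at byte offset 0, occupying 2 bytes.
Bytes at offsets 0..1: B1 DC.
In little-endian order the low byte comes first in memory.
Reassemble most-significant byte first: DC B1 → 0xDCB1.
0xDCB1 = 56497.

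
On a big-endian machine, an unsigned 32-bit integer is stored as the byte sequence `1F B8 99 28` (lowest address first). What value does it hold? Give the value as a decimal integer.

In big-endian order the high byte comes first in memory.
The bytes are already most-significant first: 0x1FB89928.
0x1FB89928 = 532191528.

532191528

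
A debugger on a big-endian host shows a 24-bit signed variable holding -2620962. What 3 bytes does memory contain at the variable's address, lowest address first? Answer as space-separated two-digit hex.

D8 01 DE

Two's complement of -2620962 in 24 bits: 2620962 = 0x27FE22; invert → 0xD801DD; add 1 → 0xD801DE.
Split into bytes (most-significant first): D8 01 DE.
Big-endian: lowest address holds the most-significant byte.
So the memory order matches the most-significant-first order: D8 01 DE.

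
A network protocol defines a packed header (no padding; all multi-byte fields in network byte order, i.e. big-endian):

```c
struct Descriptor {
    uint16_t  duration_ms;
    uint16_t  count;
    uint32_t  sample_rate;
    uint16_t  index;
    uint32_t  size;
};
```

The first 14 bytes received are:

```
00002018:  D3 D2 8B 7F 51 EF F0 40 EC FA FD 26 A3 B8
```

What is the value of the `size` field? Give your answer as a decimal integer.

`size` follows `duration_ms` (2 B), `count` (2 B), `sample_rate` (4 B), `index` (2 B), so it starts at offset 2 + 2 + 4 + 2 = 10 and occupies 4 bytes.
Bytes at offsets 10..13: FD 26 A3 B8.
Big-endian stores the most-significant byte at the lowest address.
The bytes are already most-significant first: 0xFD26A3B8.
0xFD26A3B8 = 4247167928.

4247167928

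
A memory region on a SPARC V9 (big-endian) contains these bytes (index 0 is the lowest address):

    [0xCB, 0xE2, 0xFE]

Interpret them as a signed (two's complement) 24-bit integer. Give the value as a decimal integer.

-3415298

Big-endian: lowest address holds the most-significant byte.
The bytes are already most-significant first: 0xCBE2FE.
Top bit is set, so as a signed 24-bit value this is 0xCBE2FE − 2^24 = -3415298.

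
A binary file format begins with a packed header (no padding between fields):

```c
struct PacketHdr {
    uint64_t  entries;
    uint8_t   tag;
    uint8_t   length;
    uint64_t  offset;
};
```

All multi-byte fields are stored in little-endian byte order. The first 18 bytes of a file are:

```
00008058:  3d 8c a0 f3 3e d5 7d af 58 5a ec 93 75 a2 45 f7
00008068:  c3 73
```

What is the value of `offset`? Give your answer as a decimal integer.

8341782813270709228

`offset` follows `entries` (8 B), `tag` (1 B), `length` (1 B), so it starts at offset 8 + 1 + 1 = 10 and occupies 8 bytes.
Bytes at offsets 10..17: EC 93 75 A2 45 F7 C3 73.
Little-endian: lowest address holds the least-significant byte.
Reassemble most-significant byte first: 73 C3 F7 45 A2 75 93 EC → 0x73C3F745A27593EC.
0x73C3F745A27593EC = 8341782813270709228.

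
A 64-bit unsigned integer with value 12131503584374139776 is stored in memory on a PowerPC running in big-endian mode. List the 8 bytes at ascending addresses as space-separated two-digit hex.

A8 5B C2 3C 09 FF AB 80

12131503584374139776 in hexadecimal, padded to 64 bits, is 0xA85BC23C09FFAB80.
Split into bytes (most-significant first): A8 5B C2 3C 09 FF AB 80.
Big-endian: lowest address holds the most-significant byte.
So the memory order matches the most-significant-first order: A8 5B C2 3C 09 FF AB 80.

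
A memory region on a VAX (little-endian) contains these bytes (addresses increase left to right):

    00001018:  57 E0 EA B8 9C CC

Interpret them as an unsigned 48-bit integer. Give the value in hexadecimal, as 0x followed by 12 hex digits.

0xCC9CB8EAE057

Little-endian: lowest address holds the least-significant byte.
Reassemble most-significant byte first: CC 9C B8 EA E0 57 → 0xCC9CB8EAE057.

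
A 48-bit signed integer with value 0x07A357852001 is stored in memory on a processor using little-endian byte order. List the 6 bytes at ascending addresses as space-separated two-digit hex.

Split into bytes (most-significant first): 07 A3 57 85 20 01.
In little-endian order the low byte comes first in memory.
So at ascending addresses the bytes are 01 20 85 57 A3 07.

01 20 85 57 A3 07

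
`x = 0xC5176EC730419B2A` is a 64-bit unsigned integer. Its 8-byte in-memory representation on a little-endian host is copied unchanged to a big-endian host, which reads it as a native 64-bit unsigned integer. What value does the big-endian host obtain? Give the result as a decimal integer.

3070119248743241669

Stored little-endian, the bytes at ascending addresses are 2A 9B 41 30 C7 6E 17 C5.
Read back as big-endian, the last byte is least significant, giving 0x2A9B4130C76E17C5.
0x2A9B4130C76E17C5 = 3070119248743241669.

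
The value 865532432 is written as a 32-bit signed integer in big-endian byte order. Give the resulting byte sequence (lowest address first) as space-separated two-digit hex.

865532432 in hexadecimal, padded to 32 bits, is 0x3396FA10.
Split into bytes (most-significant first): 33 96 FA 10.
In big-endian order the high byte comes first in memory.
So the memory order matches the most-significant-first order: 33 96 FA 10.

33 96 FA 10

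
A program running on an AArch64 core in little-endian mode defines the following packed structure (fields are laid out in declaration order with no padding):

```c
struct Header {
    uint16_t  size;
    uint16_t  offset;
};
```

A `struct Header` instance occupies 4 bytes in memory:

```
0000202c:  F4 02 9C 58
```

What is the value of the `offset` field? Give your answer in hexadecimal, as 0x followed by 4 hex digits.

`offset` follows `size` (2 bytes), so it starts at byte offset 2 and occupies 2 bytes.
Bytes at offsets 2..3: 9C 58.
Little-endian: lowest address holds the least-significant byte.
Reassemble most-significant byte first: 58 9C → 0x589C.

0x589C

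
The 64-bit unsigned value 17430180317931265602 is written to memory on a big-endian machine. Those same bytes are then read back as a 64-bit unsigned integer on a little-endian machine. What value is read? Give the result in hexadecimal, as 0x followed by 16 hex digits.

17430180317931265602 in 64-bit hexadecimal is 0xF1E470A66D4C5E42.
Stored big-endian, the bytes at ascending addresses are F1 E4 70 A6 6D 4C 5E 42.
Read back as little-endian, the first byte is least significant, giving 0x425E4C6DA670E4F1.

0x425E4C6DA670E4F1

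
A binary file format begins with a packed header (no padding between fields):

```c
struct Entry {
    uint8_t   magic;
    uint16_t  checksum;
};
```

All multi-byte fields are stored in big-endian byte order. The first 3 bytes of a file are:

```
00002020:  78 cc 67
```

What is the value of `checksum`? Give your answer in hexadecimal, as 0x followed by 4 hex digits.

`checksum` follows `magic` (1 byte), so it starts at byte offset 1 and occupies 2 bytes.
Bytes at offsets 1..2: CC 67.
Big-endian stores the most-significant byte at the lowest address.
The bytes are already most-significant first: 0xCC67.

0xCC67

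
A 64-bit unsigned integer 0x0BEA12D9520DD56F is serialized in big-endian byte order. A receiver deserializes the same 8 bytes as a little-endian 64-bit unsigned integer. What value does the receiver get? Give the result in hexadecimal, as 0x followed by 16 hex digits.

Stored big-endian, the bytes at ascending addresses are 0B EA 12 D9 52 0D D5 6F.
Read back as little-endian, the first byte is least significant, giving 0x6FD50D52D912EA0B.

0x6FD50D52D912EA0B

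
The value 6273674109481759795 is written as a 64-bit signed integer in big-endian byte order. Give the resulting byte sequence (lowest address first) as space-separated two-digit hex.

6273674109481759795 in hexadecimal, padded to 64 bits, is 0x5710915CFC39B433.
Split into bytes (most-significant first): 57 10 91 5C FC 39 B4 33.
Big-endian stores the most-significant byte at the lowest address.
So the memory order matches the most-significant-first order: 57 10 91 5C FC 39 B4 33.

57 10 91 5C FC 39 B4 33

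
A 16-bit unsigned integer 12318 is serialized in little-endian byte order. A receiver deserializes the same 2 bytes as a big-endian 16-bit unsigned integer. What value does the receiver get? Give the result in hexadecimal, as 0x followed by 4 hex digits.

0x1E30

12318 in 16-bit hexadecimal is 0x301E.
Stored little-endian, the bytes at ascending addresses are 1E 30.
Read back as big-endian, the last byte is least significant, giving 0x1E30.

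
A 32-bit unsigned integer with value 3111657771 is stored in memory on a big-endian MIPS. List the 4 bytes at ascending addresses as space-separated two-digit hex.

B9 78 21 2B

3111657771 in hexadecimal, padded to 32 bits, is 0xB978212B.
Split into bytes (most-significant first): B9 78 21 2B.
In big-endian order the high byte comes first in memory.
So the memory order matches the most-significant-first order: B9 78 21 2B.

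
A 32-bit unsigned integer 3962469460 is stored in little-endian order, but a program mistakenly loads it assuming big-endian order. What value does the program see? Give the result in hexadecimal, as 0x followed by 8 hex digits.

3962469460 in 32-bit hexadecimal is 0xEC2E7C54.
Stored little-endian, the bytes at ascending addresses are 54 7C 2E EC.
Read back as big-endian, the last byte is least significant, giving 0x547C2EEC.

0x547C2EEC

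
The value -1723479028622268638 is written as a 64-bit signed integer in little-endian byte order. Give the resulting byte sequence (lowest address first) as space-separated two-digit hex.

22 67 22 71 F4 F8 14 E8

Two's complement of -1723479028622268638 in 64 bits: 1723479028622268638 = 0x17EB070B8EDD98DE; invert → 0xE814F8F471226721; add 1 → 0xE814F8F471226722.
Split into bytes (most-significant first): E8 14 F8 F4 71 22 67 22.
Little-endian stores the least-significant byte at the lowest address.
So at ascending addresses the bytes are 22 67 22 71 F4 F8 14 E8.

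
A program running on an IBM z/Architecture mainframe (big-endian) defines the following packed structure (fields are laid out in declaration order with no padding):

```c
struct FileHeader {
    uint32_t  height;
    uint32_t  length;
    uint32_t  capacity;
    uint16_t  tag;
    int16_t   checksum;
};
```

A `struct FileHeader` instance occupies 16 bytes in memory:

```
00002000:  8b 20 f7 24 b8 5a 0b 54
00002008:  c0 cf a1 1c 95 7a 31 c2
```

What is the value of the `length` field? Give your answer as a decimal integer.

3092908884

`length` follows `height` (4 bytes), so it starts at byte offset 4 and occupies 4 bytes.
Bytes at offsets 4..7: B8 5A 0B 54.
Big-endian: lowest address holds the most-significant byte.
The bytes are already most-significant first: 0xB85A0B54.
0xB85A0B54 = 3092908884.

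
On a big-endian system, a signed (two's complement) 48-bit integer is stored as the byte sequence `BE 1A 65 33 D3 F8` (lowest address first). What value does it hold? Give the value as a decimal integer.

-72454400388104

Big-endian: lowest address holds the most-significant byte.
The bytes are already most-significant first: 0xBE1A6533D3F8.
Top bit is set, so as a signed 48-bit value this is 0xBE1A6533D3F8 − 2^48 = -72454400388104.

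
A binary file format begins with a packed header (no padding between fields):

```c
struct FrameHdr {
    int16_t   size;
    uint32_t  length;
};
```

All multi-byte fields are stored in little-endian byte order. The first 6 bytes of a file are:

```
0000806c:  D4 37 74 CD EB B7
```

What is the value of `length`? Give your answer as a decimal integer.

3085684084

`length` follows `size` (2 bytes), so it starts at byte offset 2 and occupies 4 bytes.
Bytes at offsets 2..5: 74 CD EB B7.
Little-endian: lowest address holds the least-significant byte.
Reassemble most-significant byte first: B7 EB CD 74 → 0xB7EBCD74.
0xB7EBCD74 = 3085684084.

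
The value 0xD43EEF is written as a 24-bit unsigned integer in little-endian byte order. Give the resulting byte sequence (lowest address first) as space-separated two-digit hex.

Split into bytes (most-significant first): D4 3E EF.
Little-endian stores the least-significant byte at the lowest address.
So at ascending addresses the bytes are EF 3E D4.

EF 3E D4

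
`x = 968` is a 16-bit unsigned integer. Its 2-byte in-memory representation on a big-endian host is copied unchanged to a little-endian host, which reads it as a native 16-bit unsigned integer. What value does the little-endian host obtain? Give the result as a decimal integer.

968 in 16-bit hexadecimal is 0x03C8.
Stored big-endian, the bytes at ascending addresses are 03 C8.
Read back as little-endian, the first byte is least significant, giving 0xC803.
0xC803 = 51203.

51203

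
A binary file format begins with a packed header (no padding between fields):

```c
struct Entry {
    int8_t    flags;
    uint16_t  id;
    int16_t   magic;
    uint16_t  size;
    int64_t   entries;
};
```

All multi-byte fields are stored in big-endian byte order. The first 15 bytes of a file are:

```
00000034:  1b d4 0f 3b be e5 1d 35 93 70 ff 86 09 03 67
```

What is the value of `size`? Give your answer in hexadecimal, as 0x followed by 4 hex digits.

0xE51D

`size` follows `flags` (1 B), `id` (2 B), `magic` (2 B), so it starts at offset 1 + 2 + 2 = 5 and occupies 2 bytes.
Bytes at offsets 5..6: E5 1D.
Big-endian stores the most-significant byte at the lowest address.
The bytes are already most-significant first: 0xE51D.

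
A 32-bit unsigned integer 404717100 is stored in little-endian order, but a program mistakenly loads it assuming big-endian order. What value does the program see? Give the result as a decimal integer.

404717100 in 32-bit hexadecimal is 0x181F7E2C.
Stored little-endian, the bytes at ascending addresses are 2C 7E 1F 18.
Read back as big-endian, the last byte is least significant, giving 0x2C7E1F18.
0x2C7E1F18 = 746463000.

746463000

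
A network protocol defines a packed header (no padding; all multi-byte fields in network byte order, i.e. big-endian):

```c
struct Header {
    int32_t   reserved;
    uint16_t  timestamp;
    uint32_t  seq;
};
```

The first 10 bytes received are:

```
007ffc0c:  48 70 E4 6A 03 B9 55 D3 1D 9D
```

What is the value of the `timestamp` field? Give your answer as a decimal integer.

`timestamp` follows `reserved` (4 bytes), so it starts at byte offset 4 and occupies 2 bytes.
Bytes at offsets 4..5: 03 B9.
Big-endian stores the most-significant byte at the lowest address.
The bytes are already most-significant first: 0x03B9.
0x03B9 = 953.

953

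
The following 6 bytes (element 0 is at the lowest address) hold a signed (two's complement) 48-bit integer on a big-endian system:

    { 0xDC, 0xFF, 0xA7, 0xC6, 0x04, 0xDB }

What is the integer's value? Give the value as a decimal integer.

-38484387167013

In big-endian order the high byte comes first in memory.
The bytes are already most-significant first: 0xDCFFA7C604DB.
Top bit is set, so as a signed 48-bit value this is 0xDCFFA7C604DB − 2^48 = -38484387167013.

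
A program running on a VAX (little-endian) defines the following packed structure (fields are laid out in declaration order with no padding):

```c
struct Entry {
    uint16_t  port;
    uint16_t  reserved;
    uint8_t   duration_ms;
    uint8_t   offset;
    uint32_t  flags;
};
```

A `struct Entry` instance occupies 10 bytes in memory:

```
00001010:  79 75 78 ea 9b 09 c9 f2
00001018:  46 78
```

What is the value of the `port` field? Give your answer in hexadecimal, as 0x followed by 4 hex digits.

`port` is the first field, at byte offset 0, occupying 2 bytes.
Bytes at offsets 0..1: 79 75.
Little-endian: lowest address holds the least-significant byte.
Reassemble most-significant byte first: 75 79 → 0x7579.

0x7579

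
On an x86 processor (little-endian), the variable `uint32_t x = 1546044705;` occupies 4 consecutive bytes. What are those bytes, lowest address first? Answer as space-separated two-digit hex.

1546044705 in hexadecimal, padded to 32 bits, is 0x5C26C521.
Split into bytes (most-significant first): 5C 26 C5 21.
In little-endian order the low byte comes first in memory.
So at ascending addresses the bytes are 21 C5 26 5C.

21 C5 26 5C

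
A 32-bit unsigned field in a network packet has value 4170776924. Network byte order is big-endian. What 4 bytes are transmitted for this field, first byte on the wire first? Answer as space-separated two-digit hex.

4170776924 in hexadecimal, padded to 32 bits, is 0xF899015C.
Split into bytes (most-significant first): F8 99 01 5C.
In big-endian order the high byte comes first in memory.
So the memory order matches the most-significant-first order: F8 99 01 5C.

F8 99 01 5C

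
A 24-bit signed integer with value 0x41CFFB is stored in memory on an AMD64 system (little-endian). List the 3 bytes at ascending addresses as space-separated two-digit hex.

Split into bytes (most-significant first): 41 CF FB.
Little-endian stores the least-significant byte at the lowest address.
So at ascending addresses the bytes are FB CF 41.

FB CF 41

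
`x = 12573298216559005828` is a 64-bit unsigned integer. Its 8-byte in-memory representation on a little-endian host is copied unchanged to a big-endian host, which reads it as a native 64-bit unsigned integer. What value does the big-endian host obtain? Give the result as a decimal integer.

9534135379579665838

12573298216559005828 in 64-bit hexadecimal is 0xAE7D541C9D0D5084.
Stored little-endian, the bytes at ascending addresses are 84 50 0D 9D 1C 54 7D AE.
Read back as big-endian, the last byte is least significant, giving 0x84500D9D1C547DAE.
0x84500D9D1C547DAE = 9534135379579665838.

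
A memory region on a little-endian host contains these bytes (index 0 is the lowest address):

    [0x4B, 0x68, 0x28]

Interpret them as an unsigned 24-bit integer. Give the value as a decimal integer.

Little-endian stores the least-significant byte at the lowest address.
Reassemble most-significant byte first: 28 68 4B → 0x28684B.
0x28684B = 2648139.

2648139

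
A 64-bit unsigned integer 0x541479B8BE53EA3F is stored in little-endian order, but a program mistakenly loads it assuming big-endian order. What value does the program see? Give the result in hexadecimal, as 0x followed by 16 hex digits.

0x3FEA53BEB8791454

Stored little-endian, the bytes at ascending addresses are 3F EA 53 BE B8 79 14 54.
Read back as big-endian, the last byte is least significant, giving 0x3FEA53BEB8791454.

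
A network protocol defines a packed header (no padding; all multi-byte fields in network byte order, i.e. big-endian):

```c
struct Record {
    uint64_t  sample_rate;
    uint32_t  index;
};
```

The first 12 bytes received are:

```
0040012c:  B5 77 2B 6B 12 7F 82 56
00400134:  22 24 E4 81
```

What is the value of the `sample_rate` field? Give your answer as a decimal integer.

`sample_rate` is the first field, at byte offset 0, occupying 8 bytes.
Bytes at offsets 0..7: B5 77 2B 6B 12 7F 82 56.
In big-endian order the high byte comes first in memory.
The bytes are already most-significant first: 0xB5772B6B127F8256.
0xB5772B6B127F8256 = 13075967781965365846.

13075967781965365846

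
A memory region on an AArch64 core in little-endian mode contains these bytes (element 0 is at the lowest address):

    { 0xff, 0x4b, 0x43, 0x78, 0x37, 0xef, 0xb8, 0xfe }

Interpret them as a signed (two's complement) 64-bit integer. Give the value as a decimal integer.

Little-endian: lowest address holds the least-significant byte.
Reassemble most-significant byte first: FE B8 EF 37 78 43 4B FF → 0xFEB8EF3778434BFF.
Top bit is set, so as a signed 64-bit value this is 0xFEB8EF3778434BFF − 2^64 = -92060770841179137.

-92060770841179137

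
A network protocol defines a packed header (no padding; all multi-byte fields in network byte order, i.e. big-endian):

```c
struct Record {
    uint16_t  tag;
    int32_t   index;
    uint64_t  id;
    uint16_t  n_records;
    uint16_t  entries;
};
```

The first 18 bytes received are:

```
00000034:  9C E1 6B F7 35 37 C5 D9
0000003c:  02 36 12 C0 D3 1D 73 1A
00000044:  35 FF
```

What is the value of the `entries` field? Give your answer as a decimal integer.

13823

`entries` follows `tag` (2 B), `index` (4 B), `id` (8 B), `n_records` (2 B), so it starts at offset 2 + 4 + 8 + 2 = 16 and occupies 2 bytes.
Bytes at offsets 16..17: 35 FF.
In big-endian order the high byte comes first in memory.
The bytes are already most-significant first: 0x35FF.
0x35FF = 13823.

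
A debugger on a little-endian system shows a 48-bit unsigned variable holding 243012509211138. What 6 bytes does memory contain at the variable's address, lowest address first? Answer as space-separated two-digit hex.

243012509211138 in hexadecimal, padded to 48 bits, is 0xDD04C2499A02.
Split into bytes (most-significant first): DD 04 C2 49 9A 02.
Little-endian: lowest address holds the least-significant byte.
So at ascending addresses the bytes are 02 9A 49 C2 04 DD.

02 9A 49 C2 04 DD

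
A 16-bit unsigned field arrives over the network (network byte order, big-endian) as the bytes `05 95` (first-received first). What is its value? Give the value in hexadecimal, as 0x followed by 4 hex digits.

0x0595

Big-endian stores the most-significant byte at the lowest address.
The bytes are already most-significant first: 0x0595.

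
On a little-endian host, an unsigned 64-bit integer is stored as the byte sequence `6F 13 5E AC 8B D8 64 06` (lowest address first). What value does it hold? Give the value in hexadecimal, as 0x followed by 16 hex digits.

In little-endian order the low byte comes first in memory.
Reassemble most-significant byte first: 06 64 D8 8B AC 5E 13 6F → 0x0664D88BAC5E136F.

0x0664D88BAC5E136F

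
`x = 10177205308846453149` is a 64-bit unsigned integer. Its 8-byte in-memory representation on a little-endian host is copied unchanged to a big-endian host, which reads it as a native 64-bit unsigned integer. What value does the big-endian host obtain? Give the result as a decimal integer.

10177205308846453149 in 64-bit hexadecimal is 0x8D3CB24EA803319D.
Stored little-endian, the bytes at ascending addresses are 9D 31 03 A8 4E B2 3C 8D.
Read back as big-endian, the last byte is least significant, giving 0x9D3103A84EB23C8D.
0x9D3103A84EB23C8D = 11326838559223200909.

11326838559223200909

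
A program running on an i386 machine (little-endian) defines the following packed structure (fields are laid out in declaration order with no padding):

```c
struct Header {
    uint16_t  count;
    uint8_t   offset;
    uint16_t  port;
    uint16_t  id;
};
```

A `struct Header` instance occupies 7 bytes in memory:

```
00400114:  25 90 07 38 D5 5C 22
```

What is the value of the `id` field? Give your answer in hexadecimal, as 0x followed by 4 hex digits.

0x225C

`id` follows `count` (2 B), `offset` (1 B), `port` (2 B), so it starts at offset 2 + 1 + 2 = 5 and occupies 2 bytes.
Bytes at offsets 5..6: 5C 22.
Little-endian: lowest address holds the least-significant byte.
Reassemble most-significant byte first: 22 5C → 0x225C.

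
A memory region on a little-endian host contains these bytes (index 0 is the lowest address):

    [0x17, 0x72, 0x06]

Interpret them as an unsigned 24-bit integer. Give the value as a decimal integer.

Little-endian: lowest address holds the least-significant byte.
Reassemble most-significant byte first: 06 72 17 → 0x067217.
0x067217 = 422423.

422423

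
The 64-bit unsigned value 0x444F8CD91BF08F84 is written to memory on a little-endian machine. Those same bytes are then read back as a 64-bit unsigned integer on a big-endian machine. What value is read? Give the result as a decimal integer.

Stored little-endian, the bytes at ascending addresses are 84 8F F0 1B D9 8C 4F 44.
Read back as big-endian, the last byte is least significant, giving 0x848FF01BD98C4F44.
0x848FF01BD98C4F44 = 9552117337080745796.

9552117337080745796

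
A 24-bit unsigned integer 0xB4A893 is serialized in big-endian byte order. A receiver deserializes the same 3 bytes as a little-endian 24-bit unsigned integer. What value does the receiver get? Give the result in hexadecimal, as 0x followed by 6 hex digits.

Stored big-endian, the bytes at ascending addresses are B4 A8 93.
Read back as little-endian, the first byte is least significant, giving 0x93A8B4.

0x93A8B4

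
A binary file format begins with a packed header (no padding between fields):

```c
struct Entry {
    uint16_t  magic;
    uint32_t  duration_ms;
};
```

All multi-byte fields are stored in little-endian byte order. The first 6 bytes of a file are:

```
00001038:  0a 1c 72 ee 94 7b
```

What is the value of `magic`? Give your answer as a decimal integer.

`magic` is the first field, at byte offset 0, occupying 2 bytes.
Bytes at offsets 0..1: 0A 1C.
Little-endian stores the least-significant byte at the lowest address.
Reassemble most-significant byte first: 1C 0A → 0x1C0A.
0x1C0A = 7178.

7178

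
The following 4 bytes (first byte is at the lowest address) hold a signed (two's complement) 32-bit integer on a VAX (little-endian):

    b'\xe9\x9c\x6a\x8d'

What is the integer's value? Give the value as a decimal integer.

In little-endian order the low byte comes first in memory.
Reassemble most-significant byte first: 8D 6A 9C E9 → 0x8D6A9CE9.
Top bit is set, so as a signed 32-bit value this is 0x8D6A9CE9 − 2^32 = -1922392855.

-1922392855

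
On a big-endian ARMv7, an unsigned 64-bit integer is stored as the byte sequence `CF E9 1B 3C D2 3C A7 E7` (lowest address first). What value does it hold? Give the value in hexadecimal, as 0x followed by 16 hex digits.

In big-endian order the high byte comes first in memory.
The bytes are already most-significant first: 0xCFE91B3CD23CA7E7.

0xCFE91B3CD23CA7E7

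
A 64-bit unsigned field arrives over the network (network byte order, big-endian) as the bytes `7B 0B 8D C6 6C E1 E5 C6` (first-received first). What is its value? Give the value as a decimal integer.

Big-endian stores the most-significant byte at the lowest address.
The bytes are already most-significant first: 0x7B0B8DC66CE1E5C6.
0x7B0B8DC66CE1E5C6 = 8866336174778738118.

8866336174778738118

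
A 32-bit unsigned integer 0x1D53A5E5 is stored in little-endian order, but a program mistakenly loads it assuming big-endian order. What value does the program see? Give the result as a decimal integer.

Stored little-endian, the bytes at ascending addresses are E5 A5 53 1D.
Read back as big-endian, the last byte is least significant, giving 0xE5A5531D.
0xE5A5531D = 3852817181.

3852817181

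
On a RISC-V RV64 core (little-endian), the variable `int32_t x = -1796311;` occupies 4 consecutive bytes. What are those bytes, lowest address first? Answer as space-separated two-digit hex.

29 97 E4 FF

Two's complement of -1796311 in 32 bits: 1796311 = 0x001B68D7; invert → 0xFFE49728; add 1 → 0xFFE49729.
Split into bytes (most-significant first): FF E4 97 29.
In little-endian order the low byte comes first in memory.
So at ascending addresses the bytes are 29 97 E4 FF.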